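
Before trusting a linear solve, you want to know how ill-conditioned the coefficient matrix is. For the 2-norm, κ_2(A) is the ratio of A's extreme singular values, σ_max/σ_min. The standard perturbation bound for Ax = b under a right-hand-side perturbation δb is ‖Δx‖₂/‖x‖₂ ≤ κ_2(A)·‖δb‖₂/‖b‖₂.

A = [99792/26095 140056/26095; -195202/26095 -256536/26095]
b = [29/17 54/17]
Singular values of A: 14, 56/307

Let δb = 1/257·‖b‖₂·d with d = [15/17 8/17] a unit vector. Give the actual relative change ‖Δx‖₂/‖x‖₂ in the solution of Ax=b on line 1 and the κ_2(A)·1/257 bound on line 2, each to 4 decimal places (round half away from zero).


largest singular value 14, smallest 56/307
condition number: 14 ÷ (56/307) = 76.7500
perturbation bound = 76.7500·1/257 = 0.2986
solve Ax = b  →  x = [-13.2429 9.7536]
‖b‖ = 3.6056, ‖x‖ = 16.4470
with δb = [0.0124 0.0066], A·Δx = δb → ‖Δx‖ = 0.0769
dividing the unrounded norms, ‖Δx‖/‖x‖ = 0.0047
so the bound overstates the realised error by a factor of ≈ 63.8623 (computed from the unrounded values)

0.0047
0.2986


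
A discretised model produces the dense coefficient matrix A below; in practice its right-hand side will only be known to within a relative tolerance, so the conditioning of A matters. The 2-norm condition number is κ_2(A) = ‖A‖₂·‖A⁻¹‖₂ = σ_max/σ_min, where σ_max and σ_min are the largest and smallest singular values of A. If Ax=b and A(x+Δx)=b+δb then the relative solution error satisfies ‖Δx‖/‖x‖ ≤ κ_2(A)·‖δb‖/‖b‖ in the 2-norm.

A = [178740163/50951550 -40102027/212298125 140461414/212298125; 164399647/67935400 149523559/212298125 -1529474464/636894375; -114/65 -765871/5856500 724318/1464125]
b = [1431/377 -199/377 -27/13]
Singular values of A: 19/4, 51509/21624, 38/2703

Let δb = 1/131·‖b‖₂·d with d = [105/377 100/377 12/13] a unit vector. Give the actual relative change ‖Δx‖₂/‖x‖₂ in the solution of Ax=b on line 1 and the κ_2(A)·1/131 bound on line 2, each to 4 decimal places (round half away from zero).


0.0333
2.5792

largest singular value 19/4, smallest 38/2703
condition number: (19/4) ÷ (38/2703) = 337.8750
bound on ‖Δx‖/‖x‖: κ·ε = 337.8750·1/131 = 2.5792
solve Ax = b  →  x = [0.9590 -68.5753 -18.9259]
2-norm of b is 4.3589; of x, 71.1455
Δx = A⁻¹·δb where δb = 1/131·4.3589·d; ‖Δx‖ = 2.3668
dividing the unrounded norms, ‖Δx‖/‖x‖ = 0.0333
so the bound overstates the realised error by a factor of ≈ 77.5290 (computed from the unrounded values)


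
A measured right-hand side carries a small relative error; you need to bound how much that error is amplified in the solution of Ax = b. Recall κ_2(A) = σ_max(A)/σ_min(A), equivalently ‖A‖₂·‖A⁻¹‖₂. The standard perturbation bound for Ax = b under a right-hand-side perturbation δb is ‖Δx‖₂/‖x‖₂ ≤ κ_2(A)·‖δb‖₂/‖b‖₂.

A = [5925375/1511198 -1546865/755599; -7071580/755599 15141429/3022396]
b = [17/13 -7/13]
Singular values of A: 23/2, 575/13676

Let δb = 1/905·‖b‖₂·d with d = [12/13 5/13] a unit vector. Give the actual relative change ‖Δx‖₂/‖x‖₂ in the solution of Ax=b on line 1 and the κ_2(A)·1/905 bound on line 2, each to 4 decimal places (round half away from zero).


0.0016
0.3022

σ_max = 23/2, σ_min = 575/13676
condition number: (23/2) ÷ (575/13676) = 273.5200
worst-case relative error ≤ 273.5200 × 1/905 = 0.3022
solve Ax = b  →  x = [11.2694 20.9453]
‖b‖₂ = 1.4142 and ‖x‖₂ = 23.7845
with δb = [0.0014 0.0006], A·Δx = δb → ‖Δx‖ = 0.0372
dividing the unrounded norms, ‖Δx‖/‖x‖ = 0.0016
so the bound overstates the realised error by a factor of ≈ 193.4091 (computed from the unrounded values)


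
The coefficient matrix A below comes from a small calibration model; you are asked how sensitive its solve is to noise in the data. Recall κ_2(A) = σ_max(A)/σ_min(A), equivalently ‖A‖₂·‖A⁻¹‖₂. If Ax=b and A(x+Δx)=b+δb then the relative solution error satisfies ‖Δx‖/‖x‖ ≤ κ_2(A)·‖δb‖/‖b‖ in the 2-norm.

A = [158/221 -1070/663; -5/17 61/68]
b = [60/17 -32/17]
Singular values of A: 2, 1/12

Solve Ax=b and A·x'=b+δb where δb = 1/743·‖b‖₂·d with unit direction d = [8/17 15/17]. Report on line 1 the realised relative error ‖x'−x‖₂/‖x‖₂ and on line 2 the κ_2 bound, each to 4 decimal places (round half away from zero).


0.0323
0.0323

σ_max = 2, σ_min = 1/12
κ = σ_max/σ_min = 2/(1/12) = 24.0000
worst-case relative error ≤ 24.0000 × 1/743 = 0.0323
solve Ax = b  →  x = [0.7692 -1.8462]
‖b‖ = 4.0000, ‖x‖ = 2.0000
with δb = [0.0025 0.0048], A·Δx = δb → ‖Δx‖ = 0.0646
dividing the unrounded norms, ‖Δx‖/‖x‖ = 0.0323
realised/bound = 1 exactly: the bound is attained for this b and d


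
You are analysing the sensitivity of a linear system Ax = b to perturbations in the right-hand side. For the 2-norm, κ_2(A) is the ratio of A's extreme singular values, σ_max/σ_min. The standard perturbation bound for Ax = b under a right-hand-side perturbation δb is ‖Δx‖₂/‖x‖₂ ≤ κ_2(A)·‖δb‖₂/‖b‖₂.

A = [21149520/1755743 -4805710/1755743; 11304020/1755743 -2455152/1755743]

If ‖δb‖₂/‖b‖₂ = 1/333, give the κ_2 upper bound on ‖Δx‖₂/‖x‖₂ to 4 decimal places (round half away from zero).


M = AᵀA = [1989906797200/10666551841 -447721616160/10666551841; -447721616160/10666551841 100770311236/10666551841]. tr(M)=1243710356/6345361, det(M)=3841600/6345361
solving λ² − 1243710356/6345361·λ + 3841600/6345361 = 0 gives λ = 196, 19600/6345361
so κ_2 = √(196 / (19600/6345361)) = 251.9000
κ_2(A)·‖δb‖/‖b‖ = 0.7565

0.7565


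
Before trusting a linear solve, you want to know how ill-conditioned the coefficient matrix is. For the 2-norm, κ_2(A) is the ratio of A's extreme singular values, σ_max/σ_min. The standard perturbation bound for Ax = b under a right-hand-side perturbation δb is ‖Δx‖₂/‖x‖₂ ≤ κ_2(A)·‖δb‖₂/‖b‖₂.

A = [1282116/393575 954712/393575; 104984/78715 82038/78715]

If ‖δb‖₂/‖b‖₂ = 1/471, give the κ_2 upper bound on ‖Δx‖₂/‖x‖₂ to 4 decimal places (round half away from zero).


0.2571

AᵀA = [11357174224/916575625 8516973168/916575625; 8516973168/916575625 6388939876/916575625]; tr = 709844564/36663025, det = 937024/36663025
λ_max, λ_min = (709844564/36663025 ± √503741888502999696/1344177402150625)/2 = 484/25, 1936/1466521
κ = σ_max/σ_min = (22/5)/(44/1211) = 121.1000
κ_2(A)·‖δb‖/‖b‖ = 0.2571


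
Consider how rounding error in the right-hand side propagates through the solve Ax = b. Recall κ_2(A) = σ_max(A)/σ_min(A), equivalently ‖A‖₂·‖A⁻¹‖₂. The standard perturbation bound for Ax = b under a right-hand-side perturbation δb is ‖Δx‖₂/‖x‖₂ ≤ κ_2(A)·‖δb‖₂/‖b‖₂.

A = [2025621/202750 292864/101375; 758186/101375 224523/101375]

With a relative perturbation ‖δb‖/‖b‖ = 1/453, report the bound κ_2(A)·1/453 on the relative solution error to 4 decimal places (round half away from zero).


0.7161

form AᵀA = [256100979121/1644302500 18673837182/411075625; 18673837182/411075625 5447196001/411075625] with trace 444623621/2630884 and determinant 714025/2630884
λ_max, λ_min = (444623621/2630884 ± √197682650283359241/6921550621456)/2 = 169, 4225/2630884
σ_max=√169=13, σ_min=√(4225/2630884)=(65/1622) → κ = 324.4000
κ_2(A)·‖δb‖/‖b‖ = 0.7161


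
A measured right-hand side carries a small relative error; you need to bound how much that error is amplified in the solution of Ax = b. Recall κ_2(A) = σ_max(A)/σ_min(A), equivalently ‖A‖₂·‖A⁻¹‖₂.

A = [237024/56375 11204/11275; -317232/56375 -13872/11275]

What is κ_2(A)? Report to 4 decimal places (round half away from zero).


123.7500

M = AᵀA = [6272660736/127125625 282250368/25425125; 282250368/25425125 2543696/1017005]. tr(M)=3920656/75625, det(M)=331776/1890625
solving λ² − 3920656/75625·λ + 331776/1890625 = 0 gives λ = 1296/25, 256/75625
κ_2(A) = √(λ_max/λ_min) = √((1296/25) / (256/75625)) = 123.7500


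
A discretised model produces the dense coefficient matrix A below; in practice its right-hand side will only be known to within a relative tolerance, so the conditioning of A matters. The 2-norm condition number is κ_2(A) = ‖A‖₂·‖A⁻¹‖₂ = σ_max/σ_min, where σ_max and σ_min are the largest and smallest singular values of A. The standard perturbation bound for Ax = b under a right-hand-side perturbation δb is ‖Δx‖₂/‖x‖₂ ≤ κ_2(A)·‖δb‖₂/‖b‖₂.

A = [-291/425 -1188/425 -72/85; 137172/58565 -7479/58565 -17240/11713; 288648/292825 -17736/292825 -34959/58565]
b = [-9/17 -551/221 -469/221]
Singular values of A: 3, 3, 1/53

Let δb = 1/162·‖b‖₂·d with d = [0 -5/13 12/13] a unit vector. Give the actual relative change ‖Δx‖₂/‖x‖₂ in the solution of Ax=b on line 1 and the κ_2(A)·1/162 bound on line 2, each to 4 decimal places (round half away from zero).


largest singular value 3, smallest 1/53
κ_2(A) = 3 / (1/53) = 159.0000
bound on ‖Δx‖/‖x‖: κ·ε = 159.0000·1/162 = 0.9815
solve Ax = b  →  x = [-26.2800 19.2933 -41.8000]
2-norm of b is 3.3166; of x, 53.0105
Δx = A⁻¹·δb where δb = 1/162·3.3166·d; ‖Δx‖ = 1.0851
dividing the unrounded norms, ‖Δx‖/‖x‖ = 0.0205
tightness: 0.0205 against a bound of 0.9815 (unrounded ratio ≈ 0.0209)

0.0205
0.9815


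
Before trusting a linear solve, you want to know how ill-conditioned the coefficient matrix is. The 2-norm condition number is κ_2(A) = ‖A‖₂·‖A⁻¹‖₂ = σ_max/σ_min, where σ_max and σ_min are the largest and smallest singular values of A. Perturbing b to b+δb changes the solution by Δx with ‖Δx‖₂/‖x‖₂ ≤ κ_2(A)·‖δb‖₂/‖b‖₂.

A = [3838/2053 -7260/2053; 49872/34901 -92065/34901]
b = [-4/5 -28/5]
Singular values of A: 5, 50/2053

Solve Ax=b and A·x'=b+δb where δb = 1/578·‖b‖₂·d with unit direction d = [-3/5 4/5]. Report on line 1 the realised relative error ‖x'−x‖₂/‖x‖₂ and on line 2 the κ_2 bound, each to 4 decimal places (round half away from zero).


largest singular value 5, smallest 50/2053
κ = σ_max/σ_min = 5/(50/2053) = 205.3000
κ_2(A)·‖δb‖/‖b‖ = 0.3552
solve Ax = b  →  x = [-145.2941 -76.5835]
2-norm of b is 5.6569; of x, 164.2419
Δx = A⁻¹·δb where δb = 1/578·5.6569·d; ‖Δx‖ = 0.4019
dividing the unrounded norms, ‖Δx‖/‖x‖ = 0.0024
tightness: 0.0024 against a bound of 0.3552 (unrounded ratio ≈ 0.0069)

0.0024
0.3552


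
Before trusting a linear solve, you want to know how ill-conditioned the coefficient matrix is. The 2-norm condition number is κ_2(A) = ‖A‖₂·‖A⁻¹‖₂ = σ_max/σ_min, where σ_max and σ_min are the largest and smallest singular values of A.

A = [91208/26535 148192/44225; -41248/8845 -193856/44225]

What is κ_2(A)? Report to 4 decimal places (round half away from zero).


114.3750

AᵀA = [945259072/28164249 1500192512/46940415; 1500192512/46940415 2381640704/78234025]; tr = 53586496/837225, det = 262144/837225
λ_max, λ_min = (53586496/837225 ± √2870634659516416/700945700625)/2 = 64, 4096/837225
κ_2(A) = √(λ_max/λ_min) = √(64 / (4096/837225)) = 114.3750


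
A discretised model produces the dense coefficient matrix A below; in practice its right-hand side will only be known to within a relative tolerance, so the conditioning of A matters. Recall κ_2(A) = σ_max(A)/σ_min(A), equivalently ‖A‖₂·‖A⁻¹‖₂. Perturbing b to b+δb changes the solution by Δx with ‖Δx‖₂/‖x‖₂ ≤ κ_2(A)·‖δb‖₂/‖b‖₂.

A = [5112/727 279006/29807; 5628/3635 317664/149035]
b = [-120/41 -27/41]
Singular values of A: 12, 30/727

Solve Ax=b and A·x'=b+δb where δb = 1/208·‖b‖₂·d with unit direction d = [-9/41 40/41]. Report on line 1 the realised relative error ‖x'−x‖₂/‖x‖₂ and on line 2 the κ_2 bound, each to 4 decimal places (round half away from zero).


σ_max = 12, σ_min = 30/727
condition number: 12 ÷ (30/727) = 290.8000
bound on ‖Δx‖/‖x‖: κ·ε = 290.8000·1/208 = 1.3981
solve Ax = b  →  x = [-0.1500 -0.2000]
‖b‖ = 3.0000, ‖x‖ = 0.2500
Δx = A⁻¹·δb where δb = 1/208·3.0000·d; ‖Δx‖ = 0.3495
realised ‖Δx‖/‖x‖ = 1.3981
realised/bound = 1 exactly: the bound is attained for this b and d

1.3981
1.3981


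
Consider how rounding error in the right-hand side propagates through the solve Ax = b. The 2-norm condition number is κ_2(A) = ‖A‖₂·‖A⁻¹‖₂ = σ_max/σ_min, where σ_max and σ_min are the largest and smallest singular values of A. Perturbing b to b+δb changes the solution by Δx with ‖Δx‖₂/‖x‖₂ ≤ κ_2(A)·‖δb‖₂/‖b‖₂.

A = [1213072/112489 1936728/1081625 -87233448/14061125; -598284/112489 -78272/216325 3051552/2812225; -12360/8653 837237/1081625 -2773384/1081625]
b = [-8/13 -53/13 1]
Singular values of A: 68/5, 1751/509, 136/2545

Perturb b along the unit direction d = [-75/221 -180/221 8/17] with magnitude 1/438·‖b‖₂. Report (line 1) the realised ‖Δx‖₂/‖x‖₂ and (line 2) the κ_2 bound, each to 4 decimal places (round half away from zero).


0.0024
0.5811

σ_max = 68/5, σ_min = 136/2545
κ_2(A) = (68/5) / (136/2545) = 254.5000
bound on ‖Δx‖/‖x‖: κ·ε = 254.5000·1/438 = 0.5811
solve Ax = b  →  x = [0.2017 71.7967 21.1718]
‖b‖ = 4.2426, ‖x‖ = 74.8535
δb = ε·‖b‖·d = [-0.0033 -0.0079 0.0046]; solving A·Δx = δb gives ‖Δx‖ = 0.1813
dividing the unrounded norms, ‖Δx‖/‖x‖ = 0.0024
realised/bound (from unrounded values) ≈ 0.0042


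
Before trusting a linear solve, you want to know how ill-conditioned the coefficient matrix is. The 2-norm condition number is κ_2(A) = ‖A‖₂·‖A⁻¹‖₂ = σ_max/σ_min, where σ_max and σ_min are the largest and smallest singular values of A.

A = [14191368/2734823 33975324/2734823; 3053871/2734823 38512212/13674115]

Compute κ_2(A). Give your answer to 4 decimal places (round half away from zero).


form AᵀA = [125354582865/4449290209 1504100509452/22246451045; 1504100509452/22246451045 18049527957024/111232255225] with trace 125345517921/658179025 and determinant 362673936/658179025
eigenvalues of AᵀA: λ = (tr ± √(tr²−4·det))/2 = 4761/25, 76176/26327161
σ_max=√(4761/25)=(69/5), σ_min=√(76176/26327161)=(276/5131) → κ = 256.5500

256.5500


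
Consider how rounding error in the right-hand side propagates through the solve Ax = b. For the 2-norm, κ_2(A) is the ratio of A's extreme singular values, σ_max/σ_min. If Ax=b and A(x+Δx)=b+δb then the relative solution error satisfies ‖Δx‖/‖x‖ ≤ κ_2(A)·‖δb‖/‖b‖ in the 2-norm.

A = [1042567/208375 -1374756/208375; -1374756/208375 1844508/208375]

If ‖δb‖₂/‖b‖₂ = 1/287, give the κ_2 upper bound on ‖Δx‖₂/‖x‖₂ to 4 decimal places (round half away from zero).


M = AᵀA = [119076000361/1736805625 -158760947148/1736805625; -158760947148/1736805625 211686552864/1736805625]. tr(M)=13230502129/69472225, det(M)=40297104/69472225
eigenvalues of AᵀA: λ = (tr ± √(tr²−4·det))/2 = 4761/25, 8464/2778889
κ_2(A) = √(λ_max/λ_min) = √((4761/25) / (8464/2778889)) = 250.0500
perturbation bound = 250.0500·1/287 = 0.8713

0.8713


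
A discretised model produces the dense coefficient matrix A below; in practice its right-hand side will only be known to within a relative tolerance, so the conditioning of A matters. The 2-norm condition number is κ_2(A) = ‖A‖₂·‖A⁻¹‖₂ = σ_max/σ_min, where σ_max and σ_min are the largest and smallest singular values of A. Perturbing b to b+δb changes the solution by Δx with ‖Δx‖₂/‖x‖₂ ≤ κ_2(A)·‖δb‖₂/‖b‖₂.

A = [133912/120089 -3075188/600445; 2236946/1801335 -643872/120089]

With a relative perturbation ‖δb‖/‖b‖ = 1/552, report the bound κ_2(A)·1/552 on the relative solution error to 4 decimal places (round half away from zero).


M = AᵀA = [10747589476/3858273225 -212106272/17147881; -212106272/17147881 23568442384/428697025]. tr(M)=132577972/2295225, det(M)=8340544/57380625
λ_max, λ_min = (132577972/2295225 ± √702954228464656/210722312025)/2 = 1444/25, 5776/2295225
κ = σ_max/σ_min = (38/5)/(76/1515) = 151.5000
worst-case relative error ≤ 151.5000 × 1/552 = 0.2745

0.2745


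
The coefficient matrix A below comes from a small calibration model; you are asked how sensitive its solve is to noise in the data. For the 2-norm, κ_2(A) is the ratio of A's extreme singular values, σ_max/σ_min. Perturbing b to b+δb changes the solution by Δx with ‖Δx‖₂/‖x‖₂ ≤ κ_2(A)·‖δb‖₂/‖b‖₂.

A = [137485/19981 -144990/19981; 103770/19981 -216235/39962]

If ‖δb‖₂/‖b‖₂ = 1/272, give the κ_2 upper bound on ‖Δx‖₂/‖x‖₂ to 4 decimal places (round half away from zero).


1.2665

form AᵀA = [29670338125/399240361 -31153303125/399240361; -31153303125/399240361 130845975625/1596961444] with trace 296703125/1898884 and determinant 390625/1898884
λ_max, λ_min = (296703125/1898884 ± √88029777378515625/3605760445456)/2 = 625/4, 625/474721
σ_max=√(625/4)=(25/2), σ_min=√(625/474721)=(25/689) → κ = 344.5000
worst-case relative error ≤ 344.5000 × 1/272 = 1.2665


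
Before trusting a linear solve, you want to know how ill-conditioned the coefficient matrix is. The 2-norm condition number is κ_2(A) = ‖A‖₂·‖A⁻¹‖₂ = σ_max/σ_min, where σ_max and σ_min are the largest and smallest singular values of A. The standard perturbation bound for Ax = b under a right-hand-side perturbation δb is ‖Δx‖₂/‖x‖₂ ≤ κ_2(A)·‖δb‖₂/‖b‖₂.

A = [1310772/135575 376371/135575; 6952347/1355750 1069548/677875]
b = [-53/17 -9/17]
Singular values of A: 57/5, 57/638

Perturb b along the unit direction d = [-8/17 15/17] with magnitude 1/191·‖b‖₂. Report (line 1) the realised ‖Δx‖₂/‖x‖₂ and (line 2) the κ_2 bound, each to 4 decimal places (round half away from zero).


0.0166
0.6681

σ_max = 57/5, σ_min = 57/638
κ = σ_max/σ_min = (57/5)/(57/638) = 127.6000
perturbation bound = 127.6000·1/191 = 0.6681
solve Ax = b  →  x = [-3.3867 10.6716]
‖b‖₂ = 3.1623 and ‖x‖₂ = 11.1961
δb = ε·‖b‖·d = [-0.0078 0.0146]; solving A·Δx = δb gives ‖Δx‖ = 0.1853
relative error = 0.0166
so the bound overstates the realised error by a factor of ≈ 40.3618 (computed from the unrounded values)


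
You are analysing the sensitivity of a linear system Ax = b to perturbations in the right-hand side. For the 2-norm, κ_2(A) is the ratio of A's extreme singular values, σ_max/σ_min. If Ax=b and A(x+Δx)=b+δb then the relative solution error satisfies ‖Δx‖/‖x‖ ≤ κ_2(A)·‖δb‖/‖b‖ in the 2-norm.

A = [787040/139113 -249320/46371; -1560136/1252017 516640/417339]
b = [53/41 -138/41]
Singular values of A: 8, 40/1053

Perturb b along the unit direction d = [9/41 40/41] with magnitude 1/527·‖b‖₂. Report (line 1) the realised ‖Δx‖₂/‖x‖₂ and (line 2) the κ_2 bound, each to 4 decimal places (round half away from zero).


0.0023
0.3996

from the listed singular values, σ₁ = 8, σ_n = 40/1053
condition number: 8 ÷ (40/1053) = 210.6000
bound on ‖Δx‖/‖x‖: κ·ε = 210.6000·1/527 = 0.3996
solve Ax = b  →  x = [-54.2845 -57.3612]
‖b‖₂ = 3.6056 and ‖x‖₂ = 78.9754
with δb = [0.0015 0.0067], A·Δx = δb → ‖Δx‖ = 0.1801
relative error = 0.0023
realised/bound (from unrounded values) ≈ 0.0057


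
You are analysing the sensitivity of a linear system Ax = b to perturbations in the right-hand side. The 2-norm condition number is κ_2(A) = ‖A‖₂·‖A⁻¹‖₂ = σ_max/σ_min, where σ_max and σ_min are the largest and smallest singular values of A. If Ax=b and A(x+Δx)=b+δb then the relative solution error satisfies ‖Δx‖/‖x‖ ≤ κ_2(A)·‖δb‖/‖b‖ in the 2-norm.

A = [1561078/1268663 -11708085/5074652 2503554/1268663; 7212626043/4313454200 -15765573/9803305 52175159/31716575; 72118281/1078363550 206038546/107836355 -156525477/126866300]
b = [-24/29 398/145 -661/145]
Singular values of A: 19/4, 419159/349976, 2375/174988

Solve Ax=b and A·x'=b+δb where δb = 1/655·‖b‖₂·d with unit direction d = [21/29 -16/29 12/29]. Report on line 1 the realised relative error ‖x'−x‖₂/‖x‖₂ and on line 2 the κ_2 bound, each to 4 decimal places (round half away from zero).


σ_max = 19/4, σ_min = 2375/174988
κ = σ_max/σ_min = (19/4)/(2375/174988) = 349.9760
bound on ‖Δx‖/‖x‖: κ·ε = 349.9760·1/655 = 0.5343
solve Ax = b  →  x = [81.9784 -157.2581 -235.3944]
‖b‖₂ = 5.3852 and ‖x‖₂ = 294.7220
re-solving with b+δb shifts x by Δx of norm 0.6058
dividing the unrounded norms, ‖Δx‖/‖x‖ = 0.0021
realised/bound (from unrounded values) ≈ 0.0038

0.0021
0.5343


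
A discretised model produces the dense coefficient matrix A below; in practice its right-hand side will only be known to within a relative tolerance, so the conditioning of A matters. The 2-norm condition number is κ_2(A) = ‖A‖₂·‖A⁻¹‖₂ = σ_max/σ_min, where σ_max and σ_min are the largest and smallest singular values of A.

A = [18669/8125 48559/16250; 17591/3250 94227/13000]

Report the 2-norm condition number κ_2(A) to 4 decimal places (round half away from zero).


200.0000

M = AᵀA = [54024901/1562500 288112797/6250000; 288112797/6250000 1536661609/25000000]. tr(M)=96042401/1000000, det(M)=5764801/25000000
solving λ² − 96042401/1000000·λ + 5764801/25000000 = 0 gives λ = 2401/25, 2401/1000000
κ_2(A) = √(λ_max/λ_min) = √((2401/25) / (2401/1000000)) = 200.0000


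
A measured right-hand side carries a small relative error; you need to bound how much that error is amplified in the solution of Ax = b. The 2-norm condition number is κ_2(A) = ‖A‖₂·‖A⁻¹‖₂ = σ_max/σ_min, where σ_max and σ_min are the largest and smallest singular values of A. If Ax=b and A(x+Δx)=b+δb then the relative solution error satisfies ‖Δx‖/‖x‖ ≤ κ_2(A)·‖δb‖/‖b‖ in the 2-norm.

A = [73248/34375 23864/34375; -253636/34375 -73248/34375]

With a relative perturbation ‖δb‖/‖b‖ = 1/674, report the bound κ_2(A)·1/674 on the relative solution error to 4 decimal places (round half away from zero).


0.1632

M = AᵀA = [111514384/1890625 32522112/1890625; 32522112/1890625 9495616/1890625]. tr(M)=193616/3025, det(M)=1024/3025
solving λ² − 193616/3025·λ + 1024/3025 = 0 gives λ = 64, 16/3025
κ_2(A) = √(λ_max/λ_min) = √(64 / (16/3025)) = 110.0000
worst-case relative error ≤ 110.0000 × 1/674 = 0.1632


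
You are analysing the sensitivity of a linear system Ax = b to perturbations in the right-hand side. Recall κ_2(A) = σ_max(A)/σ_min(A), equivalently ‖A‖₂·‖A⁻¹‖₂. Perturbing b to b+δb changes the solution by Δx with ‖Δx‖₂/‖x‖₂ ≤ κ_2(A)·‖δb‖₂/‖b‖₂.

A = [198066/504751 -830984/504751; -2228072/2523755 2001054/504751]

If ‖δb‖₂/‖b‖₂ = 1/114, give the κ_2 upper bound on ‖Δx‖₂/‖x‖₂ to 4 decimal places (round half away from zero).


1.6614

M = AᵀA = [35177860036/37688398225 -31251128832/7537679645; -31251128832/7537679645 27779594788/1507535929]. tr(M)=434067656/22420225, det(M)=234256/22420225
char-poly roots: 484/25 and 484/896809
κ = σ_max/σ_min = (22/5)/(22/947) = 189.4000
worst-case relative error ≤ 189.4000 × 1/114 = 1.6614


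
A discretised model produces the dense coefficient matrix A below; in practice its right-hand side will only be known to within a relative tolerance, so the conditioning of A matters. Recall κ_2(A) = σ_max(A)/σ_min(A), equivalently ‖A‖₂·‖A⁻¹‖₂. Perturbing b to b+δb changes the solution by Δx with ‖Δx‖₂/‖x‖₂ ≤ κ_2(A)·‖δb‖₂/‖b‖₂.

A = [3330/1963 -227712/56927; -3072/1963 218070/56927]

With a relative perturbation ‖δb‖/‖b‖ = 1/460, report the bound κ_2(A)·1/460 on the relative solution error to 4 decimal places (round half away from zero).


form AᵀA = [20526084/3853369 -49248000/3853369; -49248000/3853369 118201284/3853369] with trace 820872/22801 and determinant 1296/22801
char-poly roots: 36 and 36/22801
κ_2(A) = √(λ_max/λ_min) = √(36 / (36/22801)) = 151.0000
bound on ‖Δx‖/‖x‖: κ·ε = 151.0000·1/460 = 0.3283

0.3283


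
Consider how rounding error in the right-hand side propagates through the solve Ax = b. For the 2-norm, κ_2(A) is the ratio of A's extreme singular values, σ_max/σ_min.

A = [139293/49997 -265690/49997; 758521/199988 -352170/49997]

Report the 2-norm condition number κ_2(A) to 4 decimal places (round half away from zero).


188.2240

AᵀA = [885794745025/39995200144 -207581684625/4999400018; -207581684625/4999400018 194614885000/2499700009]; tr = 13839560225/138391696, det = 9765625/34597924
solving λ² − 13839560225/138391696·λ + 9765625/34597924 = 0 gives λ = 100, 390625/138391696
so κ_2 = √(100 / (390625/138391696)) = 188.2240


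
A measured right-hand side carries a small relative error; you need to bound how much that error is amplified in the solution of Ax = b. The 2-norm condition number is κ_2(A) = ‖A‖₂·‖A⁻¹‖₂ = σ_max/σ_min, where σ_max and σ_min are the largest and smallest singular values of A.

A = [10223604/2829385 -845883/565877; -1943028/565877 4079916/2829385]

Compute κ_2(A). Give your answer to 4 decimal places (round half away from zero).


AᵀA = [236511324576/9518929225 -3941822556/380757169; -3941822556/380757169 41062622841/9518929225]; tr = 1642449393/56325025, det = 8503056/1408125625
solving λ² − 1642449393/56325025·λ + 8503056/1408125625 = 0 gives λ = 729/25, 11664/56325025
κ_2(A) = √(λ_max/λ_min) = √((729/25) / (11664/56325025)) = 375.2500

375.2500


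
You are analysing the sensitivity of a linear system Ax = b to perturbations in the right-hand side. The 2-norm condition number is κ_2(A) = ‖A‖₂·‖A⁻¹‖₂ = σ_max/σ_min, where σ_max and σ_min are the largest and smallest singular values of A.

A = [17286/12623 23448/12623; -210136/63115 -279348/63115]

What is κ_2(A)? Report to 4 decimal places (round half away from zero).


291.3000

AᵀA = [305486884/23571025 407302512/23571025; 407302512/23571025 543080016/23571025]; tr = 33942676/942841, det = 14400/942841
solving λ² − 33942676/942841·λ + 14400/942841 = 0 gives λ = 36, 400/942841
κ = σ_max/σ_min = 6/(20/971) = 291.3000


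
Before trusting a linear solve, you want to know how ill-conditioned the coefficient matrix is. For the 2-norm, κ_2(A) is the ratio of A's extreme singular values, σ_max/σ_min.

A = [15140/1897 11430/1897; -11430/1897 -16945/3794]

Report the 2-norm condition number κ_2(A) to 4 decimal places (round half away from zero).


237.1250

form AᵀA = [359864500/3598609 269890875/3598609; 269890875/3598609 809712625/14394436] with trace 2249170625/14394436 and determinant 1562500/3598609
solving λ² − 2249170625/14394436·λ + 1562500/3598609 = 0 gives λ = 625/4, 10000/3598609
κ_2(A) = √(λ_max/λ_min) = √((625/4) / (10000/3598609)) = 237.1250


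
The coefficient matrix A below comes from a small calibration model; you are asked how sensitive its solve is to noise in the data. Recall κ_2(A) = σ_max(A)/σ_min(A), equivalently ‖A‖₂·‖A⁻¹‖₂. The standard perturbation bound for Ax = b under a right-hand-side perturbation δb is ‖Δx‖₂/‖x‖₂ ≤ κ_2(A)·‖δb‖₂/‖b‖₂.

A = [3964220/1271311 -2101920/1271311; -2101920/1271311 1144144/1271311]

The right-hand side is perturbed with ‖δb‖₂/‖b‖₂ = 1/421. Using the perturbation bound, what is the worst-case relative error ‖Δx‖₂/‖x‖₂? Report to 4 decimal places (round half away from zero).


0.5224

AᵀA = [69664733200/5592497089 -37153537920/5592497089; -37153537920/5592497089 19817069824/5592497089]; tr = 309625616/19351201, det = 102400/19351201
char-poly roots: 16 and 6400/19351201
κ_2(A) = √(λ_max/λ_min) = √(16 / (6400/19351201)) = 219.9500
κ_2(A)·‖δb‖/‖b‖ = 0.5224


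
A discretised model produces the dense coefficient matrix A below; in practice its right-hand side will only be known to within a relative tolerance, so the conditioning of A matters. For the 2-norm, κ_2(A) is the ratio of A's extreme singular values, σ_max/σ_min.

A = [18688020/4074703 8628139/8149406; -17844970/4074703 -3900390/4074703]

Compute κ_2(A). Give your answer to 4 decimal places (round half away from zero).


171.3500

form AᵀA = [793918009300/19742217049 178625160090/19742217049; 178625160090/19742217049 160876279681/78968868196] with trace 1984859201/46977316 and determinant 714025/11744329
char-poly roots: 169/4 and 16900/11744329
σ_max=√(169/4)=(13/2), σ_min=√(16900/11744329)=(130/3427) → κ = 171.3500


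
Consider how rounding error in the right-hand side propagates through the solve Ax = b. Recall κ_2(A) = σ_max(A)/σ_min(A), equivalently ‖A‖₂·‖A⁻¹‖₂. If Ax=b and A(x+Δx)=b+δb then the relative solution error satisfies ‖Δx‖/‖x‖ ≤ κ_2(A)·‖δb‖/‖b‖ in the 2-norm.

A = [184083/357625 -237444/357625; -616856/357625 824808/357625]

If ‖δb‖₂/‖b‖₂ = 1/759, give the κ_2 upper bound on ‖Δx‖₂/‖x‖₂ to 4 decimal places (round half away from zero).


0.2827

form AᵀA = [663036601/204633025 -883995468/204633025; -883995468/204633025 1178700624/204633025] with trace 73669489/8185321 and determinant 14400/8185321
eigenvalues of AᵀA: λ = (tr ± √(tr²−4·det))/2 = 9, 1600/8185321
so κ_2 = √(9 / (1600/8185321)) = 214.5750
bound on ‖Δx‖/‖x‖: κ·ε = 214.5750·1/759 = 0.2827


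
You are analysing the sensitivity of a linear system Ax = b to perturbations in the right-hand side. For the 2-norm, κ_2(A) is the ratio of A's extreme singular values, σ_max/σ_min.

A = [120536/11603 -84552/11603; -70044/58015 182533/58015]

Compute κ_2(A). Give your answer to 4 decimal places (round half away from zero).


form AᵀA = [218994256/2002225 -159175692/2002225; -159175692/2002225 126141769/2002225] with trace 13805441/80089 and determinant 45697600/80089
λ_max, λ_min = (13805441/80089 ± √175950700858881/6414247921)/2 = 169, 270400/80089
κ = σ_max/σ_min = 13/(520/283) = 7.0750

7.0750


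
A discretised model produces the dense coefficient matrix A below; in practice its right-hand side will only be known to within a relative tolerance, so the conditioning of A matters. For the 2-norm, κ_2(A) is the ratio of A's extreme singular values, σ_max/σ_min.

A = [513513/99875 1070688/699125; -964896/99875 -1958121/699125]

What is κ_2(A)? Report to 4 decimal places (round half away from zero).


M = AᵀA = [826795773/6903125 1688024448/48321875; 1688024448/48321875 3446789373/338253125]. tr(M)=351678258/2706025, det(M)=10556001/67650625
λ_max, λ_min = (351678258/2706025 ± √4946921071259904/292902852025)/2 = 3249/25, 3249/2706025
κ_2(A) = √(λ_max/λ_min) = √((3249/25) / (3249/2706025)) = 329.0000

329.0000


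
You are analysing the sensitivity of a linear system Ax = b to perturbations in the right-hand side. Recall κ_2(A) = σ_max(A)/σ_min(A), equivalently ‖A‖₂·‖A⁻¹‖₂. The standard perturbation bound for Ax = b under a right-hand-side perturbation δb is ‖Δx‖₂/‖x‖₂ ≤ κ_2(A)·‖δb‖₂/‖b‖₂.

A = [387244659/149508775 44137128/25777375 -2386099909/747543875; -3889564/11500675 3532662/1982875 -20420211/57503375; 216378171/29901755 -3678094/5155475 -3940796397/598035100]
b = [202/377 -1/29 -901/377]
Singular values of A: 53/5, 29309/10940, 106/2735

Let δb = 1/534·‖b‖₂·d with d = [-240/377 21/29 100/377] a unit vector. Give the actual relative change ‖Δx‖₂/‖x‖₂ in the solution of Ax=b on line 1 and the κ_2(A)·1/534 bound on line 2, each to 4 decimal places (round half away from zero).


0.0046
0.5122

from the listed singular values, σ₁ = 53/5, σ_n = 106/2735
κ = σ_max/σ_min = (53/5)/(106/2735) = 273.5000
bound on ‖Δx‖/‖x‖: κ·ε = 273.5000·1/534 = 0.5122
solve Ax = b  →  x = [-17.2913 -6.8662 -17.8823]
2-norm of b is 2.4495; of x, 25.8053
Δx = A⁻¹·δb where δb = 1/534·2.4495·d; ‖Δx‖ = 0.1184
realised ‖Δx‖/‖x‖ = 0.0046
tightness: 0.0046 against a bound of 0.5122 (unrounded ratio ≈ 0.0090)


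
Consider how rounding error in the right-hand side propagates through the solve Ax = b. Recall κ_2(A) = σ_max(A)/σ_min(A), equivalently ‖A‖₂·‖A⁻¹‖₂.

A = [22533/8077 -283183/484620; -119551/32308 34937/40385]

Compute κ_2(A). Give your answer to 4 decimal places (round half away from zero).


form AᵀA = [22416219025/1043806864 -315187040/65237929; -315187040/65237929 10238325721/9394261776] with trace 63053033/2794248 and determinant 5640625/89415936
solving λ² − 63053033/2794248·λ + 5640625/89415936 = 0 gives λ = 361/16, 15625/5588496
κ_2(A) = √(λ_max/λ_min) = √((361/16) / (15625/5588496)) = 89.8320

89.8320


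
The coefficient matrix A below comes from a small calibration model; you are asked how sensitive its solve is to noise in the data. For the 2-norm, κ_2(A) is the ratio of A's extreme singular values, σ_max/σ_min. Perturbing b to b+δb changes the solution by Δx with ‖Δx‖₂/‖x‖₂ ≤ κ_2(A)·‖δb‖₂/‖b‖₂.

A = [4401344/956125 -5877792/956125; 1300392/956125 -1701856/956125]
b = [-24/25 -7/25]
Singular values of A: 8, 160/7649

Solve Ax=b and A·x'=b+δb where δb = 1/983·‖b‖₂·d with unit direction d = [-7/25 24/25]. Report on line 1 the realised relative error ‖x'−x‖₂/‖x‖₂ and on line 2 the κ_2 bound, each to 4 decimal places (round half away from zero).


0.3891
0.3891

from the listed singular values, σ₁ = 8, σ_n = 160/7649
κ = σ_max/σ_min = 8/(160/7649) = 382.4500
worst-case relative error ≤ 382.4500 × 1/983 = 0.3891
solve Ax = b  →  x = [-0.0750 0.1000]
2-norm of b is 1.0000; of x, 0.1250
Δx = A⁻¹·δb where δb = 1/983·1.0000·d; ‖Δx‖ = 0.0486
realised ‖Δx‖/‖x‖ = 0.3891
realised/bound = 1 exactly: the bound is attained for this b and d


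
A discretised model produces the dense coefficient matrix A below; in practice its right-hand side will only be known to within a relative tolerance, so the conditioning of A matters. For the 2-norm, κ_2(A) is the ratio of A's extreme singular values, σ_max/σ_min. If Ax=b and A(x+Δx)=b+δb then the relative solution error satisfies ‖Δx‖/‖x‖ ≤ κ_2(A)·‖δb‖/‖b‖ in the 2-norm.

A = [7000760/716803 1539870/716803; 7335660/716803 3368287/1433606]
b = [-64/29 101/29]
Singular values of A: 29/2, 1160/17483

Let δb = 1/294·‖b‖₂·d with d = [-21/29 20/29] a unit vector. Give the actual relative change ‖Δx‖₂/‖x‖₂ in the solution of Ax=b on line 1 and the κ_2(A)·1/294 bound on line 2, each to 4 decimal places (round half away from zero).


0.0035
0.7433

from the listed singular values, σ₁ = 29/2, σ_n = 1160/17483
κ_2(A) = (29/2) / (1160/17483) = 218.5375
κ_2(A)·‖δb‖/‖b‖ = 0.7433
solve Ax = b  →  x = [-13.1663 58.8310]
‖b‖₂ = 4.1231 and ‖x‖₂ = 60.2862
re-solving with b+δb shifts x by Δx of norm 0.2114
realised ‖Δx‖/‖x‖ = 0.0035
so the bound overstates the realised error by a factor of ≈ 212.0127 (computed from the unrounded values)


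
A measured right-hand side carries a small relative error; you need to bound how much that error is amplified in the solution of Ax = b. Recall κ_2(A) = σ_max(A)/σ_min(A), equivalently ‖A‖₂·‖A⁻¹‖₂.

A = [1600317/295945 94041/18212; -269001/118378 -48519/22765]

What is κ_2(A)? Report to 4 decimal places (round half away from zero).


314.0000

M = AᵀA = [71320097349/2072980900 2716903539/82919236; 2716903539/82919236 258758235801/8291923600]. tr(M)=646894917/9859600, det(M)=43046721/985960000
char-poly roots: 6561/100 and 6561/9859600
κ = σ_max/σ_min = (81/10)/(81/3140) = 314.0000


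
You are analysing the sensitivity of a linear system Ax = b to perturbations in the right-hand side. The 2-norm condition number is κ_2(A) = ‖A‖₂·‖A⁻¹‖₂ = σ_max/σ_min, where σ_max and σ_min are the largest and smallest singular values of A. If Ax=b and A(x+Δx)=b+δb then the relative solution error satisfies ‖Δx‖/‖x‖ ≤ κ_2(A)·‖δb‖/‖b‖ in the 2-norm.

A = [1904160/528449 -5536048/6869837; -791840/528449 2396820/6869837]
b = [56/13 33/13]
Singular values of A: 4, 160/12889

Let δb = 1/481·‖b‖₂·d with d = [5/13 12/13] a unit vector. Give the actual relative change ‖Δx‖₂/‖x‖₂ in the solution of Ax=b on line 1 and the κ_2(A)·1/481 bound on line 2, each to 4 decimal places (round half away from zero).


from the listed singular values, σ₁ = 4, σ_n = 160/12889
condition number: 4 ÷ (160/12889) = 322.2250
worst-case relative error ≤ 322.2250 × 1/481 = 0.6699
solve Ax = b  →  x = [71.4640 314.2012]
2-norm of b is 5.0000; of x, 322.2259
re-solving with b+δb shifts x by Δx of norm 0.8374
dividing the unrounded norms, ‖Δx‖/‖x‖ = 0.0026
realised/bound (from unrounded values) ≈ 0.0039

0.0026
0.6699


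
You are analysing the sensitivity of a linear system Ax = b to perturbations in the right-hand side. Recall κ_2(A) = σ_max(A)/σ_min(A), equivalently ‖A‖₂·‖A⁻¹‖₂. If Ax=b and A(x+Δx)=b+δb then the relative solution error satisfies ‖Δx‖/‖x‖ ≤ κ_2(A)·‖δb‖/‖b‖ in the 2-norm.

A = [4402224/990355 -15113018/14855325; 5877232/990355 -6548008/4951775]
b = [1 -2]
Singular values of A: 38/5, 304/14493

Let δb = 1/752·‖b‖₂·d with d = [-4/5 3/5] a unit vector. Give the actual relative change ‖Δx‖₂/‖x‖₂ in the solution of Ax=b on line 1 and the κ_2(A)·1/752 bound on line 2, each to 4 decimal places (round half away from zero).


0.0015
0.4818

from the listed singular values, σ₁ = 38/5, σ_n = 304/14493
κ_2(A) = (38/5) / (304/14493) = 362.3250
perturbation bound = 362.3250·1/752 = 0.4818
solve Ax = b  →  x = [-21.0586 -92.9942]
‖b‖ = 2.2361, ‖x‖ = 95.3488
with δb = [-0.0024 0.0018], A·Δx = δb → ‖Δx‖ = 0.1418
realised ‖Δx‖/‖x‖ = 0.0015
so the bound overstates the realised error by a factor of ≈ 324.0736 (computed from the unrounded values)


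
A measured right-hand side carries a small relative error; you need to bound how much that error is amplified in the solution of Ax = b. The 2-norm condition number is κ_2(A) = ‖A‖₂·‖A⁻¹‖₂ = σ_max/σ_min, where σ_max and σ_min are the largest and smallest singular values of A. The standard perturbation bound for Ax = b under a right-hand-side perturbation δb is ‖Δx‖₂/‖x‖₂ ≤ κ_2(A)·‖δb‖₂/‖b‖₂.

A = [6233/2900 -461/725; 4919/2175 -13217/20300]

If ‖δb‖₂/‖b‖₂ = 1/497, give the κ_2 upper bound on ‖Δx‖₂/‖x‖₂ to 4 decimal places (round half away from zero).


0.5493

M = AᵀA = [876097/90000 -37264/13125; -37264/13125 405833/490000]. tr(M)=37265/3528, det(M)=169/112896
solving λ² − 37265/3528·λ + 169/112896 = 0 gives λ = 169/16, 1/7056
σ_max=√(169/16)=(13/4), σ_min=√(1/7056)=(1/84) → κ = 273.0000
perturbation bound = 273.0000·1/497 = 0.5493


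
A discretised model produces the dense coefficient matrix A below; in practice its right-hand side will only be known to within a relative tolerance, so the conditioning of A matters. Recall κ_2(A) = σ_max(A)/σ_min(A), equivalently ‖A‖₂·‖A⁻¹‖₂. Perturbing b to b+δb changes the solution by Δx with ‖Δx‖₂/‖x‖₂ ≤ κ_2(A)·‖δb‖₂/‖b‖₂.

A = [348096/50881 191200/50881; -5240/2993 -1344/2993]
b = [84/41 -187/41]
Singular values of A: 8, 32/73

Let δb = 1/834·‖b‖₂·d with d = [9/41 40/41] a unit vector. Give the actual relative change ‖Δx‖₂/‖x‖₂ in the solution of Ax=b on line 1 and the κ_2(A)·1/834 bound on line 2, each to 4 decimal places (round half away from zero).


0.0015
0.0219

σ_max = 8, σ_min = 32/73
κ = σ_max/σ_min = 8/(32/73) = 18.2500
worst-case relative error ≤ 18.2500 × 1/834 = 0.0219
solve Ax = b  →  x = [4.6250 -7.8750]
‖b‖ = 5.0000, ‖x‖ = 9.1327
with δb = [0.0013 0.0058], A·Δx = δb → ‖Δx‖ = 0.0137
dividing the unrounded norms, ‖Δx‖/‖x‖ = 0.0015
tightness: 0.0015 against a bound of 0.0219 (unrounded ratio ≈ 0.0684)
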